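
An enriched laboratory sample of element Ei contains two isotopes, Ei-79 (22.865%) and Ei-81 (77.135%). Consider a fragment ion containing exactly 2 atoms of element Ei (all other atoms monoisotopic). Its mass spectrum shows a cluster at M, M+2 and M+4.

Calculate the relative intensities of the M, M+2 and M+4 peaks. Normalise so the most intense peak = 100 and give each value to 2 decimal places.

8.79 : 59.29 : 100.00

The 2 Ei atoms are independent, so intensities follow the terms of (0.22865 + 0.77135)^2.
P(M) = 0.22865^2 = 0.052281
P(M+2) = 2 × 0.22865^1 × 0.77135^1 = 0.352738
P(M+4) = 0.77135^2 = 0.594981
The M+4 peak is largest (0.594981); scaling to 100 gives 8.79 : 59.29 : 100.00.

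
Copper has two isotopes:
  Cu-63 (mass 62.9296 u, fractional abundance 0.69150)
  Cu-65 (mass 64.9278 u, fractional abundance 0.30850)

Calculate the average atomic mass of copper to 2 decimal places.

63.55 u

Weight each isotope mass by its fractional abundance: 0.69150 × 62.9296 + 0.30850 × 64.9278
= 43.51582 + 20.03023 = 63.54605 u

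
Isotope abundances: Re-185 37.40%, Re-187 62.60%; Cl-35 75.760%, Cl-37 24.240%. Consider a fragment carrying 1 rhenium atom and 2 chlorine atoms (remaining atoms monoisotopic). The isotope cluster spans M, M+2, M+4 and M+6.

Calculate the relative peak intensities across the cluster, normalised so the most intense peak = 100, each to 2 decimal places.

43.22 : 100.00 : 50.72 : 7.41

Rhenium pattern (n=1): 0.3740 : 0.6260
Chlorine pattern (n=2): 0.57395776 : 0.36728448 : 0.05875776
Convolve the two distributions (both contribute in 2-u steps):
  M: 0.3740×0.57395776 = 0.214660
  M+2: 0.3740×0.36728448 + 0.6260×0.57395776 = 0.496662
  M+4: 0.3740×0.05875776 + 0.6260×0.36728448 = 0.251895
  M+6: 0.6260×0.05875776 = 0.036782
Scale to base peak (0.496662) = 100: 43.22 : 100.00 : 50.72 : 7.41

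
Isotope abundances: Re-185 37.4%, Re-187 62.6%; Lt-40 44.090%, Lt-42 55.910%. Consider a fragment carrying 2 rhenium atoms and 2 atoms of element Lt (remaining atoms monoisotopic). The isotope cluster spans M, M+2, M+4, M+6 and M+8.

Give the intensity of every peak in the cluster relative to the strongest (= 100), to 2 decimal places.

7.75 : 45.61 : 100.00 : 96.81 : 34.92

Rhenium pattern (n=2): 0.139876 : 0.468248 : 0.391876
Element Lt pattern (n=2): 0.19439281 : 0.49301438 : 0.31259281
Convolve the two distributions (both contribute in 2-u steps):
  M: 0.139876×0.19439281 = 0.027191
  M+2: 0.139876×0.49301438 + 0.468248×0.19439281 = 0.159985
  M+4: 0.139876×0.31259281 + 0.468248×0.49301438 + 0.391876×0.19439281 = 0.350755
  M+6: 0.468248×0.31259281 + 0.391876×0.49301438 = 0.339571
  M+8: 0.391876×0.31259281 = 0.122498
Scale to base peak (0.350755) = 100: 7.75 : 45.61 : 100.00 : 96.81 : 34.92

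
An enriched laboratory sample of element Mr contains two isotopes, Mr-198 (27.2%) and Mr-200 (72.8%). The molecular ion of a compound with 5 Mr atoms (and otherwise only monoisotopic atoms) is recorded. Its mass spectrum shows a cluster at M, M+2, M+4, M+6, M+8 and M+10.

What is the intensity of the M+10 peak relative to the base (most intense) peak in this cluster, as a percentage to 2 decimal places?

53.53%

Term probabilities: M 0.0015, M+2 0.0199, M+4 0.1067, M+6 0.2855, M+8 0.3820, M+10 0.2045. Base peak = M+8.
P(M+8) = C(5,4) × 0.272^1 × 0.728^4 = 5 × 0.2720 × 0.28088304 = 0.382001 (base)
P(M+10) = C(5,5) × 0.272^0 × 0.728^5 = 1 × 1.0000 × 0.20448285 = 0.204483
Relative intensity = 0.204483 / 0.382001 × 100 = 53.53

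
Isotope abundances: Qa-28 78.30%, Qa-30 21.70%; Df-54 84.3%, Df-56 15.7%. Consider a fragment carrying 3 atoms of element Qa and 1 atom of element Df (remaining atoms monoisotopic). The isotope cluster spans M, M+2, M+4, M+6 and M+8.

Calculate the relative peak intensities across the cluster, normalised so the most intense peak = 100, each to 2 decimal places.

Element Qa pattern (n=3): 0.48004869 : 0.39912094 : 0.11061206 : 0.01021831
Element Df pattern (n=1): 0.8430 : 0.1570
Convolve the two distributions (both contribute in 2-u steps):
  M: 0.48004869×0.8430 = 0.404681
  M+2: 0.48004869×0.1570 + 0.39912094×0.8430 = 0.411827
  M+4: 0.39912094×0.1570 + 0.11061206×0.8430 = 0.155908
  M+6: 0.11061206×0.1570 + 0.01021831×0.8430 = 0.025980
  M+8: 0.01021831×0.1570 = 0.001604
Scale to base peak (0.411827) = 100: 98.26 : 100.00 : 37.86 : 6.31 : 0.39

98.26 : 100.00 : 37.86 : 6.31 : 0.39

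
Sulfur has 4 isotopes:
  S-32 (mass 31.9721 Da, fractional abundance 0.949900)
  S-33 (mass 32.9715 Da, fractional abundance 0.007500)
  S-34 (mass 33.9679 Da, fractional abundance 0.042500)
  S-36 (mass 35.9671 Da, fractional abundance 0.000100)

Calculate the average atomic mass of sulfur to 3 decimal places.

Weight each isotope mass by its fractional abundance: 0.949900 × 31.9721 + 0.007500 × 32.9715 + 0.042500 × 33.9679 + 0.000100 × 35.9671
= 30.37030 + 0.24729 + 1.44364 + 0.00360 = 32.06483 Da

32.065 Da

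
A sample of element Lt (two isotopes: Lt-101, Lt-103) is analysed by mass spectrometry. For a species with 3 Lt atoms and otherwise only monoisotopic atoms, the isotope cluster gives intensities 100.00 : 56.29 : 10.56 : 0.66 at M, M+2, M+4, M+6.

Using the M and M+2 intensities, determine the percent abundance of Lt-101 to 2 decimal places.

84.20%

Let p = fractional abundance of Lt-101. I(M+2)/I(M) = [C(3,1)·p^2·(1−p)] / p^3 = 3·(1−p)/p = 56.29/100.00 = 0.5629
(1−p)/p = 0.5629/3 = 0.1876  ⇒  p = 1/(1 + 0.1876) = 0.8420
Lt-101: 84.20%, Lt-103: 15.80%.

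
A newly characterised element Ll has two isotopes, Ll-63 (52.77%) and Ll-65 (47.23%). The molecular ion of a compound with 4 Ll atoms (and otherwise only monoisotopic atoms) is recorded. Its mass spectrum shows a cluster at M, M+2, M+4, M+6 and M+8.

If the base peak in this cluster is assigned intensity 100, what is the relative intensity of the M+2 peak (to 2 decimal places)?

74.49

Binomial terms of (0.5277 + 0.4723)^4: M 0.0775, M+2 0.2776, M+4 0.3727, M+6 0.2224, M+8 0.0498 → M+4 is the base peak.
P(M+4) = C(4,2) × 0.5277^2 × 0.4723^2 = 6 × 0.27846729 × 0.22306729 = 0.372702 (base)
P(M+2) = C(4,1) × 0.5277^3 × 0.4723^1 = 4 × 0.14694719 × 0.4723 = 0.277613
Relative intensity = 0.277613 / 0.372702 × 100 = 74.49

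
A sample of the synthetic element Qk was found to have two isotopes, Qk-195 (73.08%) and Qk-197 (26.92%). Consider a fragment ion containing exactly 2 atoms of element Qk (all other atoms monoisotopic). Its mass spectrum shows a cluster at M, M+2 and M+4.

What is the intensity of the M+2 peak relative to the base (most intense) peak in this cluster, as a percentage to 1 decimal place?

Binomial terms of (0.7308 + 0.2692)^2: M 0.5341, M+2 0.3935, M+4 0.0725 → M is the base peak.
P(M) = C(2,0) × 0.7308^2 × 0.2692^0 = 1 × 0.53406864 × 1.0000 = 0.534069 (base)
P(M+2) = C(2,1) × 0.7308^1 × 0.2692^1 = 2 × 0.7308 × 0.2692 = 0.393463
Relative intensity = 0.393463 / 0.534069 × 100 = 73.7

73.7%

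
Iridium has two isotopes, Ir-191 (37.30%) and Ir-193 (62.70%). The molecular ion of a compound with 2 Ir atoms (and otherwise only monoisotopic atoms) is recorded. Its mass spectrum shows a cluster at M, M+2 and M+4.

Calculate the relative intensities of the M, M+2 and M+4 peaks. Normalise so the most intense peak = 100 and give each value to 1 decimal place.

29.7 : 100.0 : 84.0

Each Ir atom is independently Ir-191 (p = 0.3730) or Ir-193 (q = 0.6270); the cluster is the binomial expansion (p + q)^2.
P(M) = 0.3730^2 = 0.139129
P(M+2) = 2 × 0.3730^1 × 0.6270^1 = 0.467742
P(M+4) = 0.6270^2 = 0.393129
The M+2 peak is largest (0.467742); scaling to 100 gives 29.7 : 100.0 : 84.0.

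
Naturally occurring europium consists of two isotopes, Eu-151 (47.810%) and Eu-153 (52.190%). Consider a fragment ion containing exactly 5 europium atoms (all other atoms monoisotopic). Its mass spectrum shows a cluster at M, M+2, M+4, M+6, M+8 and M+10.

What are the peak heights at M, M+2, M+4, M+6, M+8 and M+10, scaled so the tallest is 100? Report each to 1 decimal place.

7.7 : 42.0 : 91.6 : 100.0 : 54.6 : 11.9

Each Eu atom is independently Eu-151 (p = 0.47810) or Eu-153 (q = 0.52190); the cluster is the binomial expansion (p + q)^5.
P(M) = 0.47810^5 = 0.024980
P(M+2) = 5 × 0.47810^4 × 0.52190^1 = 0.136343
P(M+4) = 10 × 0.47810^3 × 0.52190^2 = 0.297667
P(M+6) = 10 × 0.47810^2 × 0.52190^3 = 0.324937
P(M+8) = 5 × 0.47810^1 × 0.52190^4 = 0.177353
P(M+10) = 0.52190^5 = 0.038720
The M+6 peak is largest (0.324937); scaling to 100 gives 7.7 : 42.0 : 91.6 : 100.0 : 54.6 : 11.9.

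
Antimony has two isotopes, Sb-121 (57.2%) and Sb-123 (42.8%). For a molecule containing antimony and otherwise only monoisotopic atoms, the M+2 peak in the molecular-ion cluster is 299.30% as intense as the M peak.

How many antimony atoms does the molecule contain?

For n independent Sb atoms, I(M+2)/I(M) = n · (abundance Sb-123) / (abundance Sb-121) = n · 0.428/0.572.
n = 2.9930 × 0.572/0.428 = 4.00 ≈ 4

4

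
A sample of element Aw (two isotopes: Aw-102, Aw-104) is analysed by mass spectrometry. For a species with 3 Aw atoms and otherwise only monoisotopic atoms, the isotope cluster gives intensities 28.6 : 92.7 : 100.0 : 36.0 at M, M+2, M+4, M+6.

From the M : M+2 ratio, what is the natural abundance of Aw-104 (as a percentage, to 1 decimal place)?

If p is the fraction of Aw that is Aw-102, then I(M+2)/I(M) = [C(3,1)·p^2·(1−p)] / p^3 = 3·(1−p)/p = 92.7/28.6 = 3.2413
(1−p)/p = 3.2413/3 = 1.0804  ⇒  p = 1/(1 + 1.0804) = 0.4807
Aw-102: 48.1%, Aw-104: 51.9%.

51.9%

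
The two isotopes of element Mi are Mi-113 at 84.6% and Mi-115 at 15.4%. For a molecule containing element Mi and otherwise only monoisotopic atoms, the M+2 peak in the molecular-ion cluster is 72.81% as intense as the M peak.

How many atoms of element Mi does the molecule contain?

4

The M+2/M ratio from n Mi atoms is n · q/p = n · 0.154/0.846.
n = 0.7281 × 0.846/0.154 = 4.00 ≈ 4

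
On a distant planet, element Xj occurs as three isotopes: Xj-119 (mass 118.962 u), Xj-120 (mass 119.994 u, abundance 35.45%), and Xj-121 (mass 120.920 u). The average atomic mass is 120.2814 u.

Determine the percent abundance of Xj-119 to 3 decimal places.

The remaining 64.55% is split between Xj-119 (fraction x) and Xj-121 (fraction 0.6455 − x).
Substituting: 118.962x + 120.920(0.6455 − x) = 77.743527
(118.962 − 120.920)x = -0.310333  ⇒  x = 0.15849, y = 0.48701
Xj-119: 15.849%, Xj-121: 48.701%.

15.849%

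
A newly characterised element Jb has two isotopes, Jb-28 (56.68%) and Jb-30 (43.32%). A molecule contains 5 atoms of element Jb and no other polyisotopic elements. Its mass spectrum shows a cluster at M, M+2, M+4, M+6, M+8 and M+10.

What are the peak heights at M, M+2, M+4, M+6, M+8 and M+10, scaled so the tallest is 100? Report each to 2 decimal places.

17.12 : 65.42 : 100.00 : 76.43 : 29.21 : 4.46

Expanding (0.5668 + 0.4332)^5:
P(M) = 0.5668^5 = 0.058499
P(M+2) = 5 × 0.5668^4 × 0.4332^1 = 0.223552
P(M+4) = 10 × 0.5668^3 × 0.4332^2 = 0.341717
P(M+6) = 10 × 0.5668^2 × 0.4332^3 = 0.261171
P(M+8) = 5 × 0.5668^1 × 0.4332^4 = 0.099805
P(M+10) = 0.4332^5 = 0.015256
The M+4 peak is largest (0.341717); scaling to 100 gives 17.12 : 65.42 : 100.00 : 76.43 : 29.21 : 4.46.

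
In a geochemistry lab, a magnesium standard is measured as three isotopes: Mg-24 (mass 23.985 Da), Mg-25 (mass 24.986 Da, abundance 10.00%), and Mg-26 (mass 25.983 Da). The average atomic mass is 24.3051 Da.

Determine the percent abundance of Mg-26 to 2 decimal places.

11.01%

Let x and y be the fractions of Mg-24 and Mg-26. Then x + y = 1 − 0.1000 = 0.9000 and 23.985x + 25.983y = 24.3051 − 0.1000×24.986 = 21.8065.
Substituting: 23.985x + 25.983(0.9000 − x) = 21.8065
(23.985 − 25.983)x = -1.5782  ⇒  x = 0.78989, y = 0.11011
Mg-24: 78.99%, Mg-26: 11.01%.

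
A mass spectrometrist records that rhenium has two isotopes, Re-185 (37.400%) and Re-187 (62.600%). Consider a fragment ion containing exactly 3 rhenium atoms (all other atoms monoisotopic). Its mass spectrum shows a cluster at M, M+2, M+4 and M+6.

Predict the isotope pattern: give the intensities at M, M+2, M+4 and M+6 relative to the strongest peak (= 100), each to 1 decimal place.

11.9 : 59.7 : 100.0 : 55.8

The 3 Re atoms are independent, so intensities follow the terms of (0.37400 + 0.62600)^3.
P(M) = 0.37400^3 = 0.052314
P(M+2) = 3 × 0.37400^2 × 0.62600^1 = 0.262687
P(M+4) = 3 × 0.37400^1 × 0.62600^2 = 0.439685
P(M+6) = 0.62600^3 = 0.245314
The M+4 peak is largest (0.439685); scaling to 100 gives 11.9 : 59.7 : 100.0 : 55.8.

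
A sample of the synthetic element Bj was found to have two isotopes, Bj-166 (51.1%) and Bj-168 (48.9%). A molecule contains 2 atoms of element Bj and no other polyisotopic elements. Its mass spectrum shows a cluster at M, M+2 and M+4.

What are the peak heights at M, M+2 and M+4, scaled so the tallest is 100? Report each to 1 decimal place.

Expanding (0.511 + 0.489)^2:
P(M) = 0.511^2 = 0.261121
P(M+2) = 2 × 0.511^1 × 0.489^1 = 0.499758
P(M+4) = 0.489^2 = 0.239121
The M+2 peak is largest (0.499758); scaling to 100 gives 52.2 : 100.0 : 47.8.

52.2 : 100.0 : 47.8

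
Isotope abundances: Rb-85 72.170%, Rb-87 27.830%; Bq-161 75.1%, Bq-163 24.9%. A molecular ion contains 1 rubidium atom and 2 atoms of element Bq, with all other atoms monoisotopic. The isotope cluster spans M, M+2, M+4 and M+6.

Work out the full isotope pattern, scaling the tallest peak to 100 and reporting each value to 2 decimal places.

Rubidium pattern (n=1): 0.7217 : 0.2783
Element Bq pattern (n=2): 0.564001 : 0.373998 : 0.062001
Convolve the two distributions (both contribute in 2-u steps):
  M: 0.7217×0.564001 = 0.407040
  M+2: 0.7217×0.373998 + 0.2783×0.564001 = 0.426876
  M+4: 0.7217×0.062001 + 0.2783×0.373998 = 0.148830
  M+6: 0.2783×0.062001 = 0.017255
Scale to base peak (0.426876) = 100: 95.35 : 100.00 : 34.86 : 4.04

95.35 : 100.00 : 34.86 : 4.04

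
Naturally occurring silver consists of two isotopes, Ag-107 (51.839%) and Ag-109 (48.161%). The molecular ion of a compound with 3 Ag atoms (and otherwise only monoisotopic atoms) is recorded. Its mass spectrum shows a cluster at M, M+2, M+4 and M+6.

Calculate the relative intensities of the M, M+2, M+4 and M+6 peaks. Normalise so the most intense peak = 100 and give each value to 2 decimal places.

Expanding (0.51839 + 0.48161)^3:
P(M) = 0.51839^3 = 0.139306
P(M+2) = 3 × 0.51839^2 × 0.48161^1 = 0.388267
P(M+4) = 3 × 0.51839^1 × 0.48161^2 = 0.360719
P(M+6) = 0.48161^3 = 0.111709
The M+2 peak is largest (0.388267); scaling to 100 gives 35.88 : 100.00 : 92.90 : 28.77.

35.88 : 100.00 : 92.90 : 28.77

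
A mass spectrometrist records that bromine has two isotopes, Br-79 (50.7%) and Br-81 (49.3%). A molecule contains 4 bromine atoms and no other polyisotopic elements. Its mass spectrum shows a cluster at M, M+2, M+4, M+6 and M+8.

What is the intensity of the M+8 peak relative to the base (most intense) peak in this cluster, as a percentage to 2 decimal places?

Binomial terms of (0.507 + 0.493)^4: M 0.0661, M+2 0.2570, M+4 0.3749, M+6 0.2430, M+8 0.0591 → M+4 is the base peak.
P(M+4) = C(4,2) × 0.507^2 × 0.493^2 = 6 × 0.257049 × 0.243049 = 0.374853 (base)
P(M+8) = C(4,4) × 0.507^0 × 0.493^4 = 1 × 1.0000 × 0.05907282 = 0.059073
Relative intensity = 0.059073 / 0.374853 × 100 = 15.76

15.76%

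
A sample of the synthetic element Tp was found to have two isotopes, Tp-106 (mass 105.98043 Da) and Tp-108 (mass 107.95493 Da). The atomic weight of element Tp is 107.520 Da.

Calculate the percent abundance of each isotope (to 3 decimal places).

Tp-106: 22.027%, Tp-108: 77.973%

With x = fraction of Tp-106 (so Tp-108 is 1 − x):
105.98043·x + 107.95493·(1 − x) = 107.520
(105.98043 − 107.95493)·x = 107.520 − 107.95493
x = -0.43493 / -1.97450 = 0.22027 → 22.027% Tp-106, 77.973% Tp-108.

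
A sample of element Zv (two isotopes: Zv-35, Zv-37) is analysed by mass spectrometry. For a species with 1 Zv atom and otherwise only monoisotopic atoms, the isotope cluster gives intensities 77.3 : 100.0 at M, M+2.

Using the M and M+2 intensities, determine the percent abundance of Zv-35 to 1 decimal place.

43.6%

If p is the fraction of Zv that is Zv-35, then I(M+2)/I(M) = [C(1,1)·p^0·(1−p)] / p^1 = 1·(1−p)/p = 100.0/77.3 = 1.2937
(1−p)/p = 1.2937/1 = 1.2937  ⇒  p = 1/(1 + 1.2937) = 0.4360
Zv-35: 43.6%, Zv-37: 56.4%.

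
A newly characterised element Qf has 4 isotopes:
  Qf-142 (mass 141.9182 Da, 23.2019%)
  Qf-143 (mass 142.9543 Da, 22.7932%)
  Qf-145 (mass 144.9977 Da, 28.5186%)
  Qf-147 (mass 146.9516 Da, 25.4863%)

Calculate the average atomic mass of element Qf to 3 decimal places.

144.315 Da

Average mass = Σ (abundance × isotope mass) = 0.232019 × 141.9182 + 0.227932 × 142.9543 + 0.285186 × 144.9977 + 0.254863 × 146.9516
= 32.92772 + 32.58386 + 41.35131 + 37.45253 = 144.31542 Da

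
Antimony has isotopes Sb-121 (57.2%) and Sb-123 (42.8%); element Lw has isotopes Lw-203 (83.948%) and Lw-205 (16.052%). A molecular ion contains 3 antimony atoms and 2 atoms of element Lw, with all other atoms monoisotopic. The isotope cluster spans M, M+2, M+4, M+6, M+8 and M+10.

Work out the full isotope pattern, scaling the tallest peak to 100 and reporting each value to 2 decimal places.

38.06 : 100.00 : 98.00 : 43.52 : 8.44 : 0.58

Antimony pattern (n=3): 0.18714925 : 0.42010426 : 0.31434374 : 0.07840275
Element Lw pattern (n=2): 0.70472667 : 0.26950666 : 0.02576667
Convolve the two distributions (both contribute in 2-u steps):
  M: 0.18714925×0.70472667 = 0.131889
  M+2: 0.18714925×0.26950666 + 0.42010426×0.70472667 = 0.346497
  M+4: 0.18714925×0.02576667 + 0.42010426×0.26950666 + 0.31434374×0.70472667 = 0.339570
  M+6: 0.42010426×0.02576667 + 0.31434374×0.26950666 + 0.07840275×0.70472667 = 0.150795
  M+8: 0.31434374×0.02576667 + 0.07840275×0.26950666 = 0.029230
  M+10: 0.07840275×0.02576667 = 0.002020
Scale to base peak (0.346497) = 100: 38.06 : 100.00 : 98.00 : 43.52 : 8.44 : 0.58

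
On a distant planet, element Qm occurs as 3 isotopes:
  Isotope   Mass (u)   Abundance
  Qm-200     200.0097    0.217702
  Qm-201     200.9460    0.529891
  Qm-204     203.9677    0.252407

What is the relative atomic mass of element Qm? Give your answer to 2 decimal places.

201.50 u

Ar = Σ fᵢ·mᵢ = 0.217702 × 200.0097 + 0.529891 × 200.9460 + 0.252407 × 203.9677
= 43.54251 + 106.47948 + 51.48288 = 201.50487 u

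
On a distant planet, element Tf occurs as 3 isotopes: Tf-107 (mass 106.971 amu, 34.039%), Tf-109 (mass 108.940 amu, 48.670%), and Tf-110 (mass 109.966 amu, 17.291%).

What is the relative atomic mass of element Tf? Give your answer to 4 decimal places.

Weight each isotope mass by its fractional abundance: 0.34039 × 106.971 + 0.48670 × 108.940 + 0.17291 × 109.966
= 36.41186 + 53.02110 + 19.01422 = 108.44718 amu

108.4472 amu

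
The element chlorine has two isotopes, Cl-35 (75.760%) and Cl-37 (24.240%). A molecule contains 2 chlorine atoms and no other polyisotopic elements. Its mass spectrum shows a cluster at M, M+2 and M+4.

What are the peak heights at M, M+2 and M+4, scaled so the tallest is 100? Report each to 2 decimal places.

100.00 : 63.99 : 10.24

The 2 Cl atoms are independent, so intensities follow the terms of (0.75760 + 0.24240)^2.
P(M) = 0.75760^2 = 0.573958
P(M+2) = 2 × 0.75760^1 × 0.24240^1 = 0.367284
P(M+4) = 0.24240^2 = 0.058758
The M peak is largest (0.573958); scaling to 100 gives 100.00 : 63.99 : 10.24.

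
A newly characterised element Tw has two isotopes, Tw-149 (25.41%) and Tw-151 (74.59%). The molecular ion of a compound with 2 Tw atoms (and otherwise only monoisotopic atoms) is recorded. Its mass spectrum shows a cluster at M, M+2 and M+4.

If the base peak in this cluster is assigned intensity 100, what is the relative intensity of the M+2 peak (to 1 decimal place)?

Binomial terms of (0.2541 + 0.7459)^2: M 0.0646, M+2 0.3791, M+4 0.5564 → M+4 is the base peak.
P(M+4) = C(2,2) × 0.2541^0 × 0.7459^2 = 1 × 1.0000 × 0.55636681 = 0.556367 (base)
P(M+2) = C(2,1) × 0.2541^1 × 0.7459^1 = 2 × 0.2541 × 0.7459 = 0.379066
Relative intensity = 0.379066 / 0.556367 × 100 = 68.1

68.1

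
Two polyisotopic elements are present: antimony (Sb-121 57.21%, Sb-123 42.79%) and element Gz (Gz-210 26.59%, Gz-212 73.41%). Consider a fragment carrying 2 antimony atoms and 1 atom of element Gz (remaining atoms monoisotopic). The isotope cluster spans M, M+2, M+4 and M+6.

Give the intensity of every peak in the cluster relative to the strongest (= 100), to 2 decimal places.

Antimony pattern (n=2): 0.32729841 : 0.48960318 : 0.18309841
Element Gz pattern (n=1): 0.2659 : 0.7341
Convolve the two distributions (both contribute in 2-u steps):
  M: 0.32729841×0.2659 = 0.087029
  M+2: 0.32729841×0.7341 + 0.48960318×0.2659 = 0.370455
  M+4: 0.48960318×0.7341 + 0.18309841×0.2659 = 0.408104
  M+6: 0.18309841×0.7341 = 0.134413
Scale to base peak (0.408104) = 100: 21.33 : 90.77 : 100.00 : 32.94

21.33 : 90.77 : 100.00 : 32.94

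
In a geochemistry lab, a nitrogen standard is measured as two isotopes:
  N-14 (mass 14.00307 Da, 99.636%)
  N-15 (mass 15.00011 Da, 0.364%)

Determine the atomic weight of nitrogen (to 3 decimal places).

14.007 Da

The abundance-weighted mean is 0.99636 × 14.00307 + 0.00364 × 15.00011
= 13.952099 + 0.054600 = 14.006699 Da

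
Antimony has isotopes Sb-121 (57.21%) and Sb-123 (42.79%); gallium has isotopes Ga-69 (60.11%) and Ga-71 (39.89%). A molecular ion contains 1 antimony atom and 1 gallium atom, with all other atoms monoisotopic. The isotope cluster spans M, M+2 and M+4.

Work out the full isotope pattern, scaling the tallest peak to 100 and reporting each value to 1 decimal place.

Antimony pattern (n=1): 0.5721 : 0.4279
Gallium pattern (n=1): 0.6011 : 0.3989
Convolve the two distributions (both contribute in 2-u steps):
  M: 0.5721×0.6011 = 0.343889
  M+2: 0.5721×0.3989 + 0.4279×0.6011 = 0.485421
  M+4: 0.4279×0.3989 = 0.170689
Scale to base peak (0.485421) = 100: 70.8 : 100.0 : 35.2

70.8 : 100.0 : 35.2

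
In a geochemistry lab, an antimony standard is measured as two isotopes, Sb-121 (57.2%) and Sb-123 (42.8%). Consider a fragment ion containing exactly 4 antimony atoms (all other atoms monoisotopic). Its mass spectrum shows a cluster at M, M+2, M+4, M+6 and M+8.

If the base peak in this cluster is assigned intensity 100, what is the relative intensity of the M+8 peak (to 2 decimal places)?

Term probabilities: M 0.1070, M+2 0.3204, M+4 0.3596, M+6 0.1794, M+8 0.0336. Base peak = M+4.
P(M+4) = C(4,2) × 0.572^2 × 0.428^2 = 6 × 0.327184 × 0.183184 = 0.359609 (base)
P(M+8) = C(4,4) × 0.572^0 × 0.428^4 = 1 × 1.0000 × 0.03355638 = 0.033556
Relative intensity = 0.033556 / 0.359609 × 100 = 9.33

9.33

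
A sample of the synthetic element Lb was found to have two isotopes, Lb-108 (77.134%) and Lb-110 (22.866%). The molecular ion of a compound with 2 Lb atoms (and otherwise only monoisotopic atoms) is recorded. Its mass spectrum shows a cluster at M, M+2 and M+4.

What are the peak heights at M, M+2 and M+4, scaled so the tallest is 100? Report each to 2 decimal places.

100.00 : 59.29 : 8.79

The 2 Lb atoms are independent, so intensities follow the terms of (0.77134 + 0.22866)^2.
P(M) = 0.77134^2 = 0.594965
P(M+2) = 2 × 0.77134^1 × 0.22866^1 = 0.352749
P(M+4) = 0.22866^2 = 0.052285
The M peak is largest (0.594965); scaling to 100 gives 100.00 : 59.29 : 8.79.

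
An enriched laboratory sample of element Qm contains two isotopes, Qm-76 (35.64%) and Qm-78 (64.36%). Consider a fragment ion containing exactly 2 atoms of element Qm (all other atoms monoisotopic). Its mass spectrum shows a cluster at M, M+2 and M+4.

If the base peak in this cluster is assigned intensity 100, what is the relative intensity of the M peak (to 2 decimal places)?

27.69

(0.3564 + 0.6436)^2 gives M 0.1270, M+2 0.4588, M+4 0.4142; the largest is M+2.
P(M+2) = C(2,1) × 0.3564^1 × 0.6436^1 = 2 × 0.3564 × 0.6436 = 0.458758 (base)
P(M) = C(2,0) × 0.3564^2 × 0.6436^0 = 1 × 0.12702096 × 1.0000 = 0.127021
Relative intensity = 0.127021 / 0.458758 × 100 = 27.69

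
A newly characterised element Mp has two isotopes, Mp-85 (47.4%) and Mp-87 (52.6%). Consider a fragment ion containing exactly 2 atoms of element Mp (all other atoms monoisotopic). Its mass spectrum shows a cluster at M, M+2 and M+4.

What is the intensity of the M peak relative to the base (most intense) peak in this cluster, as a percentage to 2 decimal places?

45.06%

Binomial terms of (0.474 + 0.526)^2: M 0.2247, M+2 0.4986, M+4 0.2767 → M+2 is the base peak.
P(M+2) = C(2,1) × 0.474^1 × 0.526^1 = 2 × 0.4740 × 0.5260 = 0.498648 (base)
P(M) = C(2,0) × 0.474^2 × 0.526^0 = 1 × 0.224676 × 1.0000 = 0.224676
Relative intensity = 0.224676 / 0.498648 × 100 = 45.06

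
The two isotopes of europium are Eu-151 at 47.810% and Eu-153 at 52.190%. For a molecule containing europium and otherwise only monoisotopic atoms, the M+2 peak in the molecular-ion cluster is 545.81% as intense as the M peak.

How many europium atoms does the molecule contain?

The M+2/M ratio from n Eu atoms is n · q/p = n · 0.52190/0.47810.
n = 5.4581 × 0.47810/0.52190 = 5.00 ≈ 5

5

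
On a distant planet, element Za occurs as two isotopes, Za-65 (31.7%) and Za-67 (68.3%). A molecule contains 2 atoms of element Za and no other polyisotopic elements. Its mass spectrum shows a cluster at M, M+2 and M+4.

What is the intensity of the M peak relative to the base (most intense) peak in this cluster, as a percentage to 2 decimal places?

(0.317 + 0.683)^2 gives M 0.1005, M+2 0.4330, M+4 0.4665; the largest is M+4.
P(M+4) = C(2,2) × 0.317^0 × 0.683^2 = 1 × 1.0000 × 0.466489 = 0.466489 (base)
P(M) = C(2,0) × 0.317^2 × 0.683^0 = 1 × 0.100489 × 1.0000 = 0.100489
Relative intensity = 0.100489 / 0.466489 × 100 = 21.54

21.54%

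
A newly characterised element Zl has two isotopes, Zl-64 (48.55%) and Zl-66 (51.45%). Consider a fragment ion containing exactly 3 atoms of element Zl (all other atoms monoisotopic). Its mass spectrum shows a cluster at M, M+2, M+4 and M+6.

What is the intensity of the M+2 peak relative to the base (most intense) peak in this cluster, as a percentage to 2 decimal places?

Binomial terms of (0.4855 + 0.5145)^3: M 0.1144, M+2 0.3638, M+4 0.3856, M+6 0.1362 → M+4 is the base peak.
P(M+4) = C(3,2) × 0.4855^1 × 0.5145^2 = 3 × 0.4855 × 0.26471025 = 0.385550 (base)
P(M+2) = C(3,1) × 0.4855^2 × 0.5145^1 = 3 × 0.23571025 × 0.5145 = 0.363819
Relative intensity = 0.363819 / 0.385550 × 100 = 94.36

94.36%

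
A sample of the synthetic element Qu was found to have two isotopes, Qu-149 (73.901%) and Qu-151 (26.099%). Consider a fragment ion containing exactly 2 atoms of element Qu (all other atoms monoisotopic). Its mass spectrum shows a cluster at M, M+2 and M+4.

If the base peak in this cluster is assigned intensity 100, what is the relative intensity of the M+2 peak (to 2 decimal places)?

Binomial terms of (0.73901 + 0.26099)^2: M 0.5461, M+2 0.3857, M+4 0.0681 → M is the base peak.
P(M) = C(2,0) × 0.73901^2 × 0.26099^0 = 1 × 0.54613578 × 1.0000 = 0.546136 (base)
P(M+2) = C(2,1) × 0.73901^1 × 0.26099^1 = 2 × 0.73901 × 0.26099 = 0.385748
Relative intensity = 0.385748 / 0.546136 × 100 = 70.63

70.63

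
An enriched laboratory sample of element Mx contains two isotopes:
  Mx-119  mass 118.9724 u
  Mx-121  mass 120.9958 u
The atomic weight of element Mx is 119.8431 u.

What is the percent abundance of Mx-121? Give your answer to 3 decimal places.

With x = fraction of Mx-119 (so Mx-121 is 1 − x):
118.9724·x + 120.9958·(1 − x) = 119.8431
(118.9724 − 120.9958)·x = 119.8431 − 120.9958
x = -1.1527 / -2.0234 = 0.56968 → 56.968% Mx-119, 43.032% Mx-121.

43.032%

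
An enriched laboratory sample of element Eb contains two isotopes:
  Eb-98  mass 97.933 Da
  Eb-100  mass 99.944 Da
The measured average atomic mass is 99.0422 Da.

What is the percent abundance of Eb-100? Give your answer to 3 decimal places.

With x = fraction of Eb-98 (so Eb-100 is 1 − x):
97.933·x + 99.944·(1 − x) = 99.0422
(97.933 − 99.944)·x = 99.0422 − 99.944
x = -0.9018 / -2.011 = 0.44843 → 44.843% Eb-98, 55.157% Eb-100.

55.157%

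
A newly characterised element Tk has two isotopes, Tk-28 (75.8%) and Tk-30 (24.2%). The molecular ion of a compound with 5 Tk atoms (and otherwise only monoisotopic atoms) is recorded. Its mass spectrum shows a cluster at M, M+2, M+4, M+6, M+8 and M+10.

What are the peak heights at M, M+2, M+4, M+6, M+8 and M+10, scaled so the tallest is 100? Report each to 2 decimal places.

The 5 Tk atoms are independent, so intensities follow the terms of (0.758 + 0.242)^5.
P(M) = 0.758^5 = 0.250234
P(M+2) = 5 × 0.758^4 × 0.242^1 = 0.399450
P(M+4) = 10 × 0.758^3 × 0.242^2 = 0.255058
P(M+6) = 10 × 0.758^2 × 0.242^3 = 0.081430
P(M+8) = 5 × 0.758^1 × 0.242^4 = 0.012999
P(M+10) = 0.242^5 = 0.000830
The M+2 peak is largest (0.399450); scaling to 100 gives 62.64 : 100.00 : 63.85 : 20.39 : 3.25 : 0.21.

62.64 : 100.00 : 63.85 : 20.39 : 3.25 : 0.21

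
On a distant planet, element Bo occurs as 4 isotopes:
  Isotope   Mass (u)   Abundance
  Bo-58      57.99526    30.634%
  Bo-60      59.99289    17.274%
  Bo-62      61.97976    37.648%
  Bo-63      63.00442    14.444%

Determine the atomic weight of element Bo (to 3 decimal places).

60.564 u

Ar = Σ fᵢ·mᵢ = 0.30634 × 57.99526 + 0.17274 × 59.99289 + 0.37648 × 61.97976 + 0.14444 × 63.00442
= 17.766268 + 10.363172 + 23.334140 + 9.100358 = 60.563938 u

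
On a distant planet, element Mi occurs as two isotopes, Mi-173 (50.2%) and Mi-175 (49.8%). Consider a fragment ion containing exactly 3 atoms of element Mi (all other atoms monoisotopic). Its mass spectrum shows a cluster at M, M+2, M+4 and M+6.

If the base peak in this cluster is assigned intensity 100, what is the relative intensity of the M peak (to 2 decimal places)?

Term probabilities: M 0.1265, M+2 0.3765, M+4 0.3735, M+6 0.1235. Base peak = M+2.
P(M+2) = C(3,1) × 0.502^2 × 0.498^1 = 3 × 0.252004 × 0.4980 = 0.376494 (base)
P(M) = C(3,0) × 0.502^3 × 0.498^0 = 1 × 0.12650601 × 1.0000 = 0.126506
Relative intensity = 0.126506 / 0.376494 × 100 = 33.60

33.60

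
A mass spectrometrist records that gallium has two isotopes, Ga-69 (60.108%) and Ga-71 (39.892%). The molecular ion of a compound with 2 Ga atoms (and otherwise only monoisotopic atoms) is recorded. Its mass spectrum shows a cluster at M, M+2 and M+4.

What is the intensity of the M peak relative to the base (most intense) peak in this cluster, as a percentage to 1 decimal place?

Term probabilities: M 0.3613, M+2 0.4796, M+4 0.1591. Base peak = M+2.
P(M+2) = C(2,1) × 0.60108^1 × 0.39892^1 = 2 × 0.60108 × 0.39892 = 0.479566 (base)
P(M) = C(2,0) × 0.60108^2 × 0.39892^0 = 1 × 0.36129717 × 1.0000 = 0.361297
Relative intensity = 0.361297 / 0.479566 × 100 = 75.3

75.3%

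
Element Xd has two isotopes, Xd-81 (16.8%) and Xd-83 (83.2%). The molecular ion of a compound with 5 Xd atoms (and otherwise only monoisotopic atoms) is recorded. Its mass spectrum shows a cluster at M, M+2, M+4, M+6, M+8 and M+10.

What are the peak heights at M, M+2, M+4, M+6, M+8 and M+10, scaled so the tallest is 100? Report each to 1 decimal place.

Each Xd atom is independently Xd-81 (p = 0.168) or Xd-83 (q = 0.832); the cluster is the binomial expansion (p + q)^5.
P(M) = 0.168^5 = 0.000134
P(M+2) = 5 × 0.168^4 × 0.832^1 = 0.003314
P(M+4) = 10 × 0.168^3 × 0.832^2 = 0.032823
P(M+6) = 10 × 0.168^2 × 0.832^3 = 0.162551
P(M+8) = 5 × 0.168^1 × 0.832^4 = 0.402506
P(M+10) = 0.832^5 = 0.398673
The M+8 peak is largest (0.402506); scaling to 100 gives 0.0 : 0.8 : 8.2 : 40.4 : 100.0 : 99.0.

0.0 : 0.8 : 8.2 : 40.4 : 100.0 : 99.0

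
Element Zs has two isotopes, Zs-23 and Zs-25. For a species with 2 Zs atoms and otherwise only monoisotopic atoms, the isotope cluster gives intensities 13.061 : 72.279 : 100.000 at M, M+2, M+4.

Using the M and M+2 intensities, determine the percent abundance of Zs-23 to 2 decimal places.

26.55%

Let p = fractional abundance of Zs-23. I(M+2)/I(M) = [C(2,1)·p^1·(1−p)] / p^2 = 2·(1−p)/p = 72.279/13.061 = 5.5340
(1−p)/p = 5.5340/2 = 2.7670  ⇒  p = 1/(1 + 2.7670) = 0.2655
Zs-23: 26.55%, Zs-25: 73.45%.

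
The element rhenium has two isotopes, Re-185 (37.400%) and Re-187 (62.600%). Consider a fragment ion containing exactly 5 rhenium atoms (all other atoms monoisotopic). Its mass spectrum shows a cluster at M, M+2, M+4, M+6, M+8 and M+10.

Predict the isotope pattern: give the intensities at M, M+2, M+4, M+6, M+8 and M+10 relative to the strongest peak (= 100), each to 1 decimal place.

Each Re atom is independently Re-185 (p = 0.37400) or Re-187 (q = 0.62600); the cluster is the binomial expansion (p + q)^5.
P(M) = 0.37400^5 = 0.007317
P(M+2) = 5 × 0.37400^4 × 0.62600^1 = 0.061239
P(M+4) = 10 × 0.37400^3 × 0.62600^2 = 0.205005
P(M+6) = 10 × 0.37400^2 × 0.62600^3 = 0.343136
P(M+8) = 5 × 0.37400^1 × 0.62600^4 = 0.287170
P(M+10) = 0.62600^5 = 0.096133
The M+6 peak is largest (0.343136); scaling to 100 gives 2.1 : 17.8 : 59.7 : 100.0 : 83.7 : 28.0.

2.1 : 17.8 : 59.7 : 100.0 : 83.7 : 28.0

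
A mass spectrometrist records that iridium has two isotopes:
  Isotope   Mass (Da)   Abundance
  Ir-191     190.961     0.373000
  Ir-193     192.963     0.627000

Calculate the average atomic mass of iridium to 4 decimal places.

192.2163 Da

Ar = Σ fᵢ·mᵢ = 0.373000 × 190.961 + 0.627000 × 192.963
= 71.22845 + 120.98780 = 192.21625 Da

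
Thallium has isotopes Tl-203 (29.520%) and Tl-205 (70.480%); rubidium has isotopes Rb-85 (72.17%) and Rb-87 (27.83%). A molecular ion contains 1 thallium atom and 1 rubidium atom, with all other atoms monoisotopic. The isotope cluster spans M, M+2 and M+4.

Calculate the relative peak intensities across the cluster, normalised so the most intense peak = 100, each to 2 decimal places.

36.06 : 100.00 : 33.20

Thallium pattern (n=1): 0.2952 : 0.7048
Rubidium pattern (n=1): 0.7217 : 0.2783
Convolve the two distributions (both contribute in 2-u steps):
  M: 0.2952×0.7217 = 0.213046
  M+2: 0.2952×0.2783 + 0.7048×0.7217 = 0.590808
  M+4: 0.7048×0.2783 = 0.196146
Scale to base peak (0.590808) = 100: 36.06 : 100.00 : 33.20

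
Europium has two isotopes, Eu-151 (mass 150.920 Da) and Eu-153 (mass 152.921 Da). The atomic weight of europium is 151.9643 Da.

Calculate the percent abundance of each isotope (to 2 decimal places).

Eu-151: 47.81%, Eu-153: 52.19%

Let x be the fractional abundance of Eu-151; then Eu-153 has abundance 1 − x.
150.920·x + 152.921·(1 − x) = 151.9643
(150.920 − 152.921)·x = 151.9643 − 152.921
x = -0.9567 / -2.001 = 0.47811 → 47.81% Eu-151, 52.19% Eu-153.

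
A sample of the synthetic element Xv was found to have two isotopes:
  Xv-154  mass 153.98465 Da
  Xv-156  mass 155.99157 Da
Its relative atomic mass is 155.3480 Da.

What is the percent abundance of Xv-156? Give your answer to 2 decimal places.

67.93%

With x = fraction of Xv-154 (so Xv-156 is 1 − x):
153.98465·x + 155.99157·(1 − x) = 155.3480
(153.98465 − 155.99157)·x = 155.3480 − 155.99157
x = -0.64357 / -2.00692 = 0.32068 → 32.07% Xv-154, 67.93% Xv-156.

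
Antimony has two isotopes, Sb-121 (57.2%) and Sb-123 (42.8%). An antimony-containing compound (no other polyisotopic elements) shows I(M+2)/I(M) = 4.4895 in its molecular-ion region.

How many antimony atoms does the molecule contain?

With n Sb atoms, P(M+2)/P(M) = C(n,1)·p^(n−1)q / p^n = n·q/p = n · 0.428/0.572.
n = 4.4895 × 0.572/0.428 = 6.00 ≈ 6

6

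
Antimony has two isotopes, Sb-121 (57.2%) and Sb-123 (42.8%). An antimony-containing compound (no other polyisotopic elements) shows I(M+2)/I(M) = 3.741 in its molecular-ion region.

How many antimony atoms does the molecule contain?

5

The M+2/M ratio from n Sb atoms is n · q/p = n · 0.428/0.572.
n = 3.741 × 0.572/0.428 = 5.00 ≈ 5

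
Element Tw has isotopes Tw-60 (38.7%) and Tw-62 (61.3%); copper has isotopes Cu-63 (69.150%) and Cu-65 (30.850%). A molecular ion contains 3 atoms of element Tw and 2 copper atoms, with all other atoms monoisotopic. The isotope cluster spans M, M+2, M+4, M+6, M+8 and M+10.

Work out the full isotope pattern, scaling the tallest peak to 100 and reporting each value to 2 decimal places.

8.36 : 47.17 : 100.00 : 97.24 : 42.15 : 6.61

Element Tw pattern (n=3): 0.0579606 : 0.27542519 : 0.43626781 : 0.2303464
Copper pattern (n=2): 0.47817225 : 0.4266555 : 0.09517225
Convolve the two distributions (both contribute in 2-u steps):
  M: 0.0579606×0.47817225 = 0.027715
  M+2: 0.0579606×0.4266555 + 0.27542519×0.47817225 = 0.156430
  M+4: 0.0579606×0.09517225 + 0.27542519×0.4266555 + 0.43626781×0.47817225 = 0.331639
  M+6: 0.27542519×0.09517225 + 0.43626781×0.4266555 + 0.2303464×0.47817225 = 0.322494
  M+8: 0.43626781×0.09517225 + 0.2303464×0.4266555 = 0.139799
  M+10: 0.2303464×0.09517225 = 0.021923
Scale to base peak (0.331639) = 100: 8.36 : 47.17 : 100.00 : 97.24 : 42.15 : 6.61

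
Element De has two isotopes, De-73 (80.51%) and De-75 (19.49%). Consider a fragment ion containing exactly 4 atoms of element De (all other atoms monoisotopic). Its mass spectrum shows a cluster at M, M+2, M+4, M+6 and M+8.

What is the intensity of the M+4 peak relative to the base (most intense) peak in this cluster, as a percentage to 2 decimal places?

35.16%

Term probabilities: M 0.4201, M+2 0.4068, M+4 0.1477, M+6 0.0238, M+8 0.0014. Base peak = M.
P(M) = C(4,0) × 0.8051^4 × 0.1949^0 = 1 × 0.4201451 × 1.0000 = 0.420145 (base)
P(M+4) = C(4,2) × 0.8051^2 × 0.1949^2 = 6 × 0.64818601 × 0.03798601 = 0.147732
Relative intensity = 0.147732 / 0.420145 × 100 = 35.16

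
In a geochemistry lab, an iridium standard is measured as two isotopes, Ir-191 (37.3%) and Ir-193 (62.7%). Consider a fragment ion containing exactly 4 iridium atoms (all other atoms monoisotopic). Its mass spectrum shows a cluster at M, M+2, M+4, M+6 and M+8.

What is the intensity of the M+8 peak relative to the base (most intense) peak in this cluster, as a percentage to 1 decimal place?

42.0%

Term probabilities: M 0.0194, M+2 0.1302, M+4 0.3282, M+6 0.3678, M+8 0.1546. Base peak = M+6.
P(M+6) = C(4,3) × 0.373^1 × 0.627^3 = 4 × 0.3730 × 0.24649188 = 0.367766 (base)
P(M+8) = C(4,4) × 0.373^0 × 0.627^4 = 1 × 1.0000 × 0.15455041 = 0.154550
Relative intensity = 0.154550 / 0.367766 × 100 = 42.0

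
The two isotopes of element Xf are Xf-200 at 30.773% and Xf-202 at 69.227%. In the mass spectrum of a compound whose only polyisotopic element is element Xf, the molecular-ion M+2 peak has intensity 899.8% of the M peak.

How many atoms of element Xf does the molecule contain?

The M+2/M ratio from n Xf atoms is n · q/p = n · 0.69227/0.30773.
n = 8.998 × 0.30773/0.69227 = 4.00 ≈ 4

4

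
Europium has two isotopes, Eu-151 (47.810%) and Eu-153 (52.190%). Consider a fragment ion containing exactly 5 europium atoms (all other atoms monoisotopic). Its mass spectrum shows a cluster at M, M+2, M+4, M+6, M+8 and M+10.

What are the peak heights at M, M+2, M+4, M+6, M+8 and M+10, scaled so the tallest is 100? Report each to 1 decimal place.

Each Eu atom is independently Eu-151 (p = 0.47810) or Eu-153 (q = 0.52190); the cluster is the binomial expansion (p + q)^5.
P(M) = 0.47810^5 = 0.024980
P(M+2) = 5 × 0.47810^4 × 0.52190^1 = 0.136343
P(M+4) = 10 × 0.47810^3 × 0.52190^2 = 0.297667
P(M+6) = 10 × 0.47810^2 × 0.52190^3 = 0.324937
P(M+8) = 5 × 0.47810^1 × 0.52190^4 = 0.177353
P(M+10) = 0.52190^5 = 0.038720
The M+6 peak is largest (0.324937); scaling to 100 gives 7.7 : 42.0 : 91.6 : 100.0 : 54.6 : 11.9.

7.7 : 42.0 : 91.6 : 100.0 : 54.6 : 11.9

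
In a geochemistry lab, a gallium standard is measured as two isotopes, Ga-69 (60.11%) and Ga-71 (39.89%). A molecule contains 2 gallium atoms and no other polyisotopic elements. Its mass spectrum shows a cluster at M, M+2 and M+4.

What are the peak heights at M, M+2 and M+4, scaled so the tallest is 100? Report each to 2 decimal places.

75.34 : 100.00 : 33.18

The 2 Ga atoms are independent, so intensities follow the terms of (0.6011 + 0.3989)^2.
P(M) = 0.6011^2 = 0.361321
P(M+2) = 2 × 0.6011^1 × 0.3989^1 = 0.479558
P(M+4) = 0.3989^2 = 0.159121
The M+2 peak is largest (0.479558); scaling to 100 gives 75.34 : 100.00 : 33.18.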